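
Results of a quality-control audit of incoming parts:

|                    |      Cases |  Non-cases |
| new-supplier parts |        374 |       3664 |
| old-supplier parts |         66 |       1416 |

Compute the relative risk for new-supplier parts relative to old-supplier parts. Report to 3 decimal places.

RR ≈ 2.080

risk, new-supplier parts = 374/4038 = 0.09262
risk, old-supplier parts = 66/1482 = 0.04453
RR = 0.09262 / 0.04453 = 2.080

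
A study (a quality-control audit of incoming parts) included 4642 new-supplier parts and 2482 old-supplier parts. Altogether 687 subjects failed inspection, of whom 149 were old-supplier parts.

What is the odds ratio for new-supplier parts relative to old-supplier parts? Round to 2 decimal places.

new-supplier parts with the outcome: 687 − 149 = 538
new-supplier parts without the outcome: 4642 − 538 = 4104
old-supplier parts without the outcome: 2482 − 149 = 2333
OR = (538 × 2333) / (4104 × 149) = 1255154/611496 ≈ 2.05

OR = 2.05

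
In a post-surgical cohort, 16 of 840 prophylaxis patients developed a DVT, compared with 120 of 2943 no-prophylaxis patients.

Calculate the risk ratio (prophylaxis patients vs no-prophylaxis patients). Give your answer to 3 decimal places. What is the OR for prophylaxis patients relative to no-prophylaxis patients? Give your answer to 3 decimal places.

RR = 0.467; OR = 0.457

risk, prophylaxis patients = 16/840 = 0.01905
risk, no-prophylaxis patients = 120/2943 = 0.04077
RR = 0.01905 / 0.04077 = 0.467
OR = (16 × 2823) / (824 × 120) = 45168/98880 ≈ 0.457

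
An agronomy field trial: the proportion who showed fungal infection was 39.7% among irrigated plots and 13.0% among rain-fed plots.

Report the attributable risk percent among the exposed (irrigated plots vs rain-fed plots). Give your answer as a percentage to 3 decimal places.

AR% = (0.3970 − 0.1300) / 0.3970 = 0.6725 → 67.254%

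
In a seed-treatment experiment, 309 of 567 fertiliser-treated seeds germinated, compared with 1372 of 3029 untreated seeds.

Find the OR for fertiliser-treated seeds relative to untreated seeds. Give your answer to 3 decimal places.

odds, fertiliser-treated seeds = 309/258 = 1.1977
odds, untreated seeds = 1372/1657 = 0.8280
OR = 1.1977 / 0.8280 = 1.446

OR ≈ 1.446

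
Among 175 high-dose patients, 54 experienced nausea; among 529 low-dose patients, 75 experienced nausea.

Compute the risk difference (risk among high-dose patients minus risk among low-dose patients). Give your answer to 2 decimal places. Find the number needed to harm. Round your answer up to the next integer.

RD = 0.17; NNH = 6

risk, high-dose patients = 54/175 = 0.3086
risk, low-dose patients = 75/529 = 0.1418
risk difference = 0.3086 − 0.1418 = 0.17
absolute risk difference = 0.166794
1 / 0.166794 = 5.995 → round up → 6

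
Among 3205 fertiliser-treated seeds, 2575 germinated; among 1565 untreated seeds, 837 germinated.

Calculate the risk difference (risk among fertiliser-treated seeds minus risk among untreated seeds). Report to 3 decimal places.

RD = 0.269

risk, fertiliser-treated seeds = 2575/3205 = 0.8034
risk, untreated seeds = 837/1565 = 0.5348
risk difference = 0.8034 − 0.5348 = 0.269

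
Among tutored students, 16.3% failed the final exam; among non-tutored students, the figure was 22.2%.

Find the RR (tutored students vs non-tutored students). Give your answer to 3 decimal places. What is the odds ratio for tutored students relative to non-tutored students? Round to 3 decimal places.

RR = 0.734; OR = 0.682

RR = 0.1630 / 0.2220 = 0.734
odds, tutored students = 0.1630/0.8370 = 0.1947
odds, non-tutored students = 0.2220/0.7780 = 0.2853
OR = 0.1947 / 0.2853 = 0.682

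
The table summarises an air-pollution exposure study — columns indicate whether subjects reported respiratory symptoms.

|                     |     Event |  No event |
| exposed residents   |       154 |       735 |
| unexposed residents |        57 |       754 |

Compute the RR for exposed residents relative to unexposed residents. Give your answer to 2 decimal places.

RR: 2.46

risk, exposed residents = 154/889 = 0.1732
risk, unexposed residents = 57/811 = 0.0703
RR = 0.1732 / 0.0703 = 2.46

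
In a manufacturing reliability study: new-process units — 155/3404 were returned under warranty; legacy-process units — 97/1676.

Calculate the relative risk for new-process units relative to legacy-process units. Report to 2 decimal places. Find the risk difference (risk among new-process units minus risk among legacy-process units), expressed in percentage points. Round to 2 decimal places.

RR = 0.79; RD = -1.23

risk, new-process units = 155/3404 = 0.04553
risk, legacy-process units = 97/1676 = 0.05788
RR = 0.04553 / 0.05788 = 0.79
risk difference = 0.04553 − 0.05788 = -0.01234 → -1.23 percentage points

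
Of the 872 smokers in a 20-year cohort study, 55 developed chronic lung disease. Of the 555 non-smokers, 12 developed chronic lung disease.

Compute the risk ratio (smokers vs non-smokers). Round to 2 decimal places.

risk, smokers = 55/872 = 0.06307
risk, non-smokers = 12/555 = 0.02162
RR = 0.06307 / 0.02162 = 2.92

2.92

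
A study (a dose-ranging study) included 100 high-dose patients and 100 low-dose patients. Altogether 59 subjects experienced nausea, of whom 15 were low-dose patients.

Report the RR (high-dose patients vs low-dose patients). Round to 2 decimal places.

high-dose patients with the outcome: 59 − 15 = 44
high-dose patients without the outcome: 100 − 44 = 56
low-dose patients without the outcome: 100 − 15 = 85
risk, high-dose patients = 44/100 = 0.4400
risk, low-dose patients = 15/100 = 0.1500
RR = 0.4400 / 0.1500 = 2.93

RR ≈ 2.93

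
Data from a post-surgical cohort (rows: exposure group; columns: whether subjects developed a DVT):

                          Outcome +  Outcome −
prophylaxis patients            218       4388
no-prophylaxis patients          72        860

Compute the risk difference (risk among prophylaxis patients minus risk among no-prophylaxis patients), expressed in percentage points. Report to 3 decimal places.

risk, prophylaxis patients = 218/4606 = 0.04733
risk, no-prophylaxis patients = 72/932 = 0.07725
risk difference = 0.04733 − 0.07725 = -0.02992 → -2.992 percentage points

RD = -2.992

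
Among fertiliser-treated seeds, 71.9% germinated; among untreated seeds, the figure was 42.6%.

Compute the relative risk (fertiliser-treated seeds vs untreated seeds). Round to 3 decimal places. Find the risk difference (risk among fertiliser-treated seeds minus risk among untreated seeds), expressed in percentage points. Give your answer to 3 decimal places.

RR = 1.688; RD = 29.300

RR = 0.7190 / 0.4260 = 1.688
risk difference = 0.7190 − 0.4260 = 0.2930 → 29.300 percentage points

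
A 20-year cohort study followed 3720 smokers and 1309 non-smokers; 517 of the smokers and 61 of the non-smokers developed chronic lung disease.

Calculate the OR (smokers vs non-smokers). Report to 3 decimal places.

OR = (517 × 1248) / (3203 × 61) = 645216/195383 ≈ 3.302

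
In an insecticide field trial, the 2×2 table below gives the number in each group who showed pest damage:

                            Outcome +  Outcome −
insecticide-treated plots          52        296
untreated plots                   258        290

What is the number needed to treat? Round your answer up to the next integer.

risk, insecticide-treated plots = 52/348 = 0.149425
risk, untreated plots = 258/548 = 0.470803
absolute risk difference = 0.321378
1 / 0.321378 = 3.112 → round up → 4

NNT = 4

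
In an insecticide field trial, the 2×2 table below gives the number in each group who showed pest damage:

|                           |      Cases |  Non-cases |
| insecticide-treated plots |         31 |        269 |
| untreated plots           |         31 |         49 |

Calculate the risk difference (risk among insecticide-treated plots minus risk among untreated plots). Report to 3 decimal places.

risk, insecticide-treated plots = 31/300 = 0.1033
risk, untreated plots = 31/80 = 0.3875
risk difference = 0.1033 − 0.3875 = -0.284

-0.284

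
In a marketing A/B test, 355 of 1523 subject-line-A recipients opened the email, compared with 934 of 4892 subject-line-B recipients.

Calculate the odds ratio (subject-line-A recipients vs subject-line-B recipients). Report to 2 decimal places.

OR ≈ 1.29

odds, subject-line-A recipients = 355/1168 = 0.3039
odds, subject-line-B recipients = 934/3958 = 0.2360
OR = 0.3039 / 0.2360 = 1.29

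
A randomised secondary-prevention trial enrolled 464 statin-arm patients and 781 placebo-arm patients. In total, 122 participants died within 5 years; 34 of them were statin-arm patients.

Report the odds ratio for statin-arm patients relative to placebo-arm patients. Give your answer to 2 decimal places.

statin-arm patients without the outcome: 464 − 34 = 430
placebo-arm patients with the outcome: 122 − 34 = 88
placebo-arm patients without the outcome: 781 − 88 = 693
OR = (34 × 693) / (430 × 88) = 23562/37840 ≈ 0.62

0.62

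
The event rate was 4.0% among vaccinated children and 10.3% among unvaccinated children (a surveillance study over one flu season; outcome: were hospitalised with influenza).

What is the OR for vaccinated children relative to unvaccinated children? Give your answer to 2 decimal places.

OR ≈ 0.36

odds, vaccinated children = 0.04000/0.96000 = 0.04167
odds, unvaccinated children = 0.10300/0.89700 = 0.11483
OR = 0.04167 / 0.11483 = 0.36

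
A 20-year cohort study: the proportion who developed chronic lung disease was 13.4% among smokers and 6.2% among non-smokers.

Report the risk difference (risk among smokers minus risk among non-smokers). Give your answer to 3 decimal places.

risk difference = 0.1340 − 0.0620 = 0.072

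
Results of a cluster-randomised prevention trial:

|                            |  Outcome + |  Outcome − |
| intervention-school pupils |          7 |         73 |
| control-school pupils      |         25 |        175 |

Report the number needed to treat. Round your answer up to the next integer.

risk, intervention-school pupils = 7/80 = 0.087500
risk, control-school pupils = 25/200 = 0.125000
absolute risk difference = 0.037500
1 / 0.037500 = 26.667 → round up → 27

NNT = 27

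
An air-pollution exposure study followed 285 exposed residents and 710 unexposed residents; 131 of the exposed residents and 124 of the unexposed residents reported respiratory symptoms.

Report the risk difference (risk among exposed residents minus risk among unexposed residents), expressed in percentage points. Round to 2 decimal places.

risk, exposed residents = 131/285 = 0.4596
risk, unexposed residents = 124/710 = 0.1746
risk difference = 0.4596 − 0.1746 = 0.2850 → 28.50 percentage points

RD ≈ 28.50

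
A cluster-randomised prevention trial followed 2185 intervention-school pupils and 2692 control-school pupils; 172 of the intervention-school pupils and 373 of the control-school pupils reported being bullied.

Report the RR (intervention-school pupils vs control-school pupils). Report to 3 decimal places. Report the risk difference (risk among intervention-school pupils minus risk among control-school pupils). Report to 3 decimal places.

RR = 0.568; RD = -0.060

risk, intervention-school pupils = 172/2185 = 0.0787
risk, control-school pupils = 373/2692 = 0.1386
RR = 0.0787 / 0.1386 = 0.568
risk difference = 0.0787 − 0.1386 = -0.060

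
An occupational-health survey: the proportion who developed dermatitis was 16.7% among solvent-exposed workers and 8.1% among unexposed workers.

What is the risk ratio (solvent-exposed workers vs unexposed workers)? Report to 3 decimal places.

RR = 0.1670 / 0.0810 = 2.062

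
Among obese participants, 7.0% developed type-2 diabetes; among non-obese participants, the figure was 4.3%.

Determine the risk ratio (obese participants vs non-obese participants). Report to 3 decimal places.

RR = 0.07000 / 0.04300 = 1.628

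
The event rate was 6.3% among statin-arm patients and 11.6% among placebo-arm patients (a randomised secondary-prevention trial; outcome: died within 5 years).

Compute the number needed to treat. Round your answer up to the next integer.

absolute risk difference = 0.053000
1 / 0.053000 = 18.868 → round up → 19

19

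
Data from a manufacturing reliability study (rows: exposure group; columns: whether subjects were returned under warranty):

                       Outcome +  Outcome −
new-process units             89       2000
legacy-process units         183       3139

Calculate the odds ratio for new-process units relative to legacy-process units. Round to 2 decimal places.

OR = (89 × 3139) / (2000 × 183) = 279371/366000 ≈ 0.76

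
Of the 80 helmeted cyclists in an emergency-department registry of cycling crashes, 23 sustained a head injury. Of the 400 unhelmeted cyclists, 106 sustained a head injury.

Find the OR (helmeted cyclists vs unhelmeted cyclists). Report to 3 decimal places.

1.119

odds, helmeted cyclists = 23/57 = 0.4035
odds, unhelmeted cyclists = 106/294 = 0.3605
OR = 0.4035 / 0.3605 = 1.119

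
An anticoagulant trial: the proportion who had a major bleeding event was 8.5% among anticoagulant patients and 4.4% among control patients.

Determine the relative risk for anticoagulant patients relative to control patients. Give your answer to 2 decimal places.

RR = 0.08500 / 0.04400 = 1.93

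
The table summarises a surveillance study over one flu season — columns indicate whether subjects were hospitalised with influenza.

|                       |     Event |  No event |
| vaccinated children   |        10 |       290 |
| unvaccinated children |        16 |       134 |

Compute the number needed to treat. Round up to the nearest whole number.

risk, vaccinated children = 10/300 = 0.033333
risk, unvaccinated children = 16/150 = 0.106667
absolute risk difference = 0.073333
1 / 0.073333 = 13.636 → round up → 14

14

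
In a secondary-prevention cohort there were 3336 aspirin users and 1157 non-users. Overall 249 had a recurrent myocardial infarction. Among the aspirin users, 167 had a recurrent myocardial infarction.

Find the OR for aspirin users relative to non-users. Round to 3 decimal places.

OR = 0.691

aspirin users without the outcome: 3336 − 167 = 3169
non-users with the outcome: 249 − 167 = 82
non-users without the outcome: 1157 − 82 = 1075
odds, aspirin users = 167/3169 = 0.0527
odds, non-users = 82/1075 = 0.0763
OR = 0.0527 / 0.0763 = 0.691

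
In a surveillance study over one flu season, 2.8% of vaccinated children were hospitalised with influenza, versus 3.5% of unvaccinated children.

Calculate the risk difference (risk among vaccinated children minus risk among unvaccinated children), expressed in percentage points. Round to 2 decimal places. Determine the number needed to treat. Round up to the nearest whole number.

RD = -0.70; NNT = 143

risk difference = 0.02800 − 0.03500 = -0.00700 → -0.70 percentage points
absolute risk difference = 0.007000
1 / 0.007000 = 142.857 → round up → 143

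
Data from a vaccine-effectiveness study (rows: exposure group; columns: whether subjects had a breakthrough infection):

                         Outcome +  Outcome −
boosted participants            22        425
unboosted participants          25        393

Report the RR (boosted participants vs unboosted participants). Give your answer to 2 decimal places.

risk, boosted participants = 22/447 = 0.04922
risk, unboosted participants = 25/418 = 0.05981
RR = 0.04922 / 0.05981 = 0.82

RR ≈ 0.82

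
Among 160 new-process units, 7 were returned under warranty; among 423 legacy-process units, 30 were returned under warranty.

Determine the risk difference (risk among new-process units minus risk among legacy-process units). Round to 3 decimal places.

risk, new-process units = 7/160 = 0.04375
risk, legacy-process units = 30/423 = 0.07092
risk difference = 0.04375 − 0.07092 = -0.027

-0.027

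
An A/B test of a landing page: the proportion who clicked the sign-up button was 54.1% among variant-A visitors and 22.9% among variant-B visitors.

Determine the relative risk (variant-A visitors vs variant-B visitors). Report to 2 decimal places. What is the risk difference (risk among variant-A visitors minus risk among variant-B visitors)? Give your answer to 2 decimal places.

RR = 0.5410 / 0.2290 = 2.36
risk difference = 0.5410 − 0.2290 = 0.31

RR = 2.36; RD = 0.31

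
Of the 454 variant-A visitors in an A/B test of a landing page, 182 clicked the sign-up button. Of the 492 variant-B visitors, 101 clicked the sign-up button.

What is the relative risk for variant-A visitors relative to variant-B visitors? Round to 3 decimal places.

risk, variant-A visitors = 182/454 = 0.4009
risk, variant-B visitors = 101/492 = 0.2053
RR = 0.4009 / 0.2053 = 1.953

RR = 1.953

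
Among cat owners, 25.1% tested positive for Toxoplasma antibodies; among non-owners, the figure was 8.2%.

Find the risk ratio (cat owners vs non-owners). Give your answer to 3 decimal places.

RR = 0.2510 / 0.0820 = 3.061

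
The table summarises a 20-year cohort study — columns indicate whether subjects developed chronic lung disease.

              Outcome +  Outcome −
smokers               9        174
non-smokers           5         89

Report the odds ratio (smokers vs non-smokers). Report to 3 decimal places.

odds, smokers = 9/174 = 0.05172
odds, non-smokers = 5/89 = 0.05618
OR = 0.05172 / 0.05618 = 0.921

0.921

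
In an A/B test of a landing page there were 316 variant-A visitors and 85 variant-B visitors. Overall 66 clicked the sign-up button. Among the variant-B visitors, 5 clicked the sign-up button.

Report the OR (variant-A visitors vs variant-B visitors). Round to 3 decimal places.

variant-A visitors with the outcome: 66 − 5 = 61
variant-A visitors without the outcome: 316 − 61 = 255
variant-B visitors without the outcome: 85 − 5 = 80
OR = (61 × 80) / (255 × 5) = 4880/1275 ≈ 3.827

OR ≈ 3.827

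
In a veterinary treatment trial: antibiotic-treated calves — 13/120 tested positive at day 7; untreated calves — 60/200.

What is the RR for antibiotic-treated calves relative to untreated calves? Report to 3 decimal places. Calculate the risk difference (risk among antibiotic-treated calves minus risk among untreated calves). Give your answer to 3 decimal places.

risk, antibiotic-treated calves = 13/120 = 0.1083
risk, untreated calves = 60/200 = 0.3000
RR = 0.1083 / 0.3000 = 0.361
risk difference = 0.1083 − 0.3000 = -0.192

RR = 0.361; RD = -0.192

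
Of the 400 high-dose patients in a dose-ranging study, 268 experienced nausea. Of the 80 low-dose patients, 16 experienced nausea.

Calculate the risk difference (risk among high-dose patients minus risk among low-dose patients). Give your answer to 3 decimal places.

RD: 0.470

risk, high-dose patients = 268/400 = 0.6700
risk, low-dose patients = 16/80 = 0.2000
risk difference = 0.6700 − 0.2000 = 0.470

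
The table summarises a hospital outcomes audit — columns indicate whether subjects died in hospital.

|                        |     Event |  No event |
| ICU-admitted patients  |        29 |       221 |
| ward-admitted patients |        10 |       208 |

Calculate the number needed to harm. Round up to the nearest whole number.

NNH ≈ 15

risk, ICU-admitted patients = 29/250 = 0.116000
risk, ward-admitted patients = 10/218 = 0.045872
absolute risk difference = 0.070128
1 / 0.070128 = 14.260 → round up → 15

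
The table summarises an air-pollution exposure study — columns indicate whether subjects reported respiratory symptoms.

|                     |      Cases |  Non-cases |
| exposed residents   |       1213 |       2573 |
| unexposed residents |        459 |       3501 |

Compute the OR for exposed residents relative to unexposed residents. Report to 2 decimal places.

3.60

odds, exposed residents = 1213/2573 = 0.4714
odds, unexposed residents = 459/3501 = 0.1311
OR = 0.4714 / 0.1311 = 3.60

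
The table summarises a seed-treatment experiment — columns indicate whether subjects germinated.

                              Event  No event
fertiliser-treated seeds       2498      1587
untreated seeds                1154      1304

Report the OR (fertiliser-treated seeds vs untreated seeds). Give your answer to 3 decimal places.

odds, fertiliser-treated seeds = 2498/1587 = 1.5740
odds, untreated seeds = 1154/1304 = 0.8850
OR = 1.5740 / 0.8850 = 1.779

OR ≈ 1.779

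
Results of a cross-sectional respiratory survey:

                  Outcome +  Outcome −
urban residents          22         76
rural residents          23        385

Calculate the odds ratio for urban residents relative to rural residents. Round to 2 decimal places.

odds, urban residents = 22/76 = 0.2895
odds, rural residents = 23/385 = 0.0597
OR = 0.2895 / 0.0597 = 4.85

4.85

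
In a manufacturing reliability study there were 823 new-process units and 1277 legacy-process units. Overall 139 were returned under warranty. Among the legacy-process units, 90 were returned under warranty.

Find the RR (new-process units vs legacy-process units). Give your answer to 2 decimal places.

new-process units with the outcome: 139 − 90 = 49
new-process units without the outcome: 823 − 49 = 774
legacy-process units without the outcome: 1277 − 90 = 1187
risk, new-process units = 49/823 = 0.0595
risk, legacy-process units = 90/1277 = 0.0705
RR = 0.0595 / 0.0705 = 0.84

0.84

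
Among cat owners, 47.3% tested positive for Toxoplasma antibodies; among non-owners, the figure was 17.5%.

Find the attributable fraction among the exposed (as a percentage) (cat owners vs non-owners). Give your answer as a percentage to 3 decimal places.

AR% = (0.4730 − 0.1750) / 0.4730 = 0.6300 → 63.002%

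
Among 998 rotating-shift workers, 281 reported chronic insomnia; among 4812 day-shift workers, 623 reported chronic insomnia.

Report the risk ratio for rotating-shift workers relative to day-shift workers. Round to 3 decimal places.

2.175

risk, rotating-shift workers = 281/998 = 0.2816
risk, day-shift workers = 623/4812 = 0.1295
RR = 0.2816 / 0.1295 = 2.175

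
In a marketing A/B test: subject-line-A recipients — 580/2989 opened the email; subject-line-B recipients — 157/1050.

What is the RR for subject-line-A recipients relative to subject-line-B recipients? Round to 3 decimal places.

RR ≈ 1.298

risk, subject-line-A recipients = 580/2989 = 0.1940
risk, subject-line-B recipients = 157/1050 = 0.1495
RR = 0.1940 / 0.1495 = 1.298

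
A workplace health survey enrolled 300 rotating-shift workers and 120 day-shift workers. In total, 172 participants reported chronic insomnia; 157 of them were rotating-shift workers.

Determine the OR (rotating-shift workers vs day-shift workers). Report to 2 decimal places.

rotating-shift workers without the outcome: 300 − 157 = 143
day-shift workers with the outcome: 172 − 157 = 15
day-shift workers without the outcome: 120 − 15 = 105
OR = (157 × 105) / (143 × 15) = 16485/2145 ≈ 7.69

OR: 7.69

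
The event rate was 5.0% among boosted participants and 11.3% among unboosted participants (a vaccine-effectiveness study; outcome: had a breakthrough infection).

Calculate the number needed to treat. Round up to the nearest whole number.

absolute risk difference = 0.063000
1 / 0.063000 = 15.873 → round up → 16

16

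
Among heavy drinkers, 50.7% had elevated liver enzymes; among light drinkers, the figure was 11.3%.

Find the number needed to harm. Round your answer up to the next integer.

absolute risk difference = 0.394000
1 / 0.394000 = 2.538 → round up → 3

NNH ≈ 3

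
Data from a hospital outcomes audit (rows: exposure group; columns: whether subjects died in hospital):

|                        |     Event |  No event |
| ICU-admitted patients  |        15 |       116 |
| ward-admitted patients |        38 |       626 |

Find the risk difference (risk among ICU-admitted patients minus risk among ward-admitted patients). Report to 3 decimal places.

risk, ICU-admitted patients = 15/131 = 0.1145
risk, ward-admitted patients = 38/664 = 0.0572
risk difference = 0.1145 − 0.0572 = 0.057

RD = 0.057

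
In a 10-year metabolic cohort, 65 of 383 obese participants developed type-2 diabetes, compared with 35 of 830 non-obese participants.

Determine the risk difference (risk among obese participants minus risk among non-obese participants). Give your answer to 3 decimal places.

risk, obese participants = 65/383 = 0.16971
risk, non-obese participants = 35/830 = 0.04217
risk difference = 0.16971 − 0.04217 = 0.128

RD ≈ 0.128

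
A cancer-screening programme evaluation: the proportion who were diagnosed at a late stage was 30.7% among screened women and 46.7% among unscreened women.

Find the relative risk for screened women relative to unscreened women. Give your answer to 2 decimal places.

RR = 0.3070 / 0.4670 = 0.66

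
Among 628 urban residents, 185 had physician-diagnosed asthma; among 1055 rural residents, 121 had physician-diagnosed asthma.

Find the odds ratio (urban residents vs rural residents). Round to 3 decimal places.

OR = (185 × 934) / (443 × 121) = 172790/53603 ≈ 3.224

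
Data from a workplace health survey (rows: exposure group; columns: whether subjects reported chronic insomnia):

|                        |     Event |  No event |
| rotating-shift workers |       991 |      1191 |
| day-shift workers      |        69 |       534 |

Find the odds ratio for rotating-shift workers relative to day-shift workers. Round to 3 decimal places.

odds, rotating-shift workers = 991/1191 = 0.8321
odds, day-shift workers = 69/534 = 0.1292
OR = 0.8321 / 0.1292 = 6.440

OR: 6.440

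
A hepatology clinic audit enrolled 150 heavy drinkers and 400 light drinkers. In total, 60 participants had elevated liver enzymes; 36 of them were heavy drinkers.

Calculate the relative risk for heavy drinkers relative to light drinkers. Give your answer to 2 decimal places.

4.00

heavy drinkers without the outcome: 150 − 36 = 114
light drinkers with the outcome: 60 − 36 = 24
light drinkers without the outcome: 400 − 24 = 376
risk, heavy drinkers = 36/150 = 0.2400
risk, light drinkers = 24/400 = 0.0600
RR = 0.2400 / 0.0600 = 4.00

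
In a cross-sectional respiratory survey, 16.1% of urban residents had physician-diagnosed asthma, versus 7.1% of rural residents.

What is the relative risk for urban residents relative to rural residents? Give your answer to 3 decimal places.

RR = 0.1610 / 0.0710 = 2.268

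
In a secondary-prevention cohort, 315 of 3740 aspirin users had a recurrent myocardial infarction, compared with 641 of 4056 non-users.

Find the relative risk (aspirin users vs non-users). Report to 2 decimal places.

risk, aspirin users = 315/3740 = 0.0842
risk, non-users = 641/4056 = 0.1580
RR = 0.0842 / 0.1580 = 0.53

RR ≈ 0.53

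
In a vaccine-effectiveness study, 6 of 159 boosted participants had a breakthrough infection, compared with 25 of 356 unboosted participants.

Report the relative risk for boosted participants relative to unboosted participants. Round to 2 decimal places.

0.54

risk, boosted participants = 6/159 = 0.03774
risk, unboosted participants = 25/356 = 0.07022
RR = 0.03774 / 0.07022 = 0.54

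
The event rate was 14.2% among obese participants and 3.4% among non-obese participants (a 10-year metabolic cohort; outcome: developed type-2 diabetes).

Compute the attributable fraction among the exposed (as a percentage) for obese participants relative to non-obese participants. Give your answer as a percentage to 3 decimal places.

AR% = (0.14200 − 0.03400) / 0.14200 = 0.7606 → 76.056%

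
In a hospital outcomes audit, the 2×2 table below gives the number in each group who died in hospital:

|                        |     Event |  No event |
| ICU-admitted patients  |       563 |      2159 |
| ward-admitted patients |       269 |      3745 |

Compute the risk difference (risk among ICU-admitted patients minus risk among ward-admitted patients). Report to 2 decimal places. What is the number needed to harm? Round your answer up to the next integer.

risk, ICU-admitted patients = 563/2722 = 0.2068
risk, ward-admitted patients = 269/4014 = 0.0670
risk difference = 0.2068 − 0.0670 = 0.14
absolute risk difference = 0.139818
1 / 0.139818 = 7.152 → round up → 8

RD = 0.14; NNH = 8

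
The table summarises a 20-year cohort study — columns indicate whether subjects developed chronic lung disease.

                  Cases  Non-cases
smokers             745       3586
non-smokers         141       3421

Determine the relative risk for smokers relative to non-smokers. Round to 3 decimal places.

RR: 4.346

risk, smokers = 745/4331 = 0.17202
risk, non-smokers = 141/3562 = 0.03958
RR = 0.17202 / 0.03958 = 4.346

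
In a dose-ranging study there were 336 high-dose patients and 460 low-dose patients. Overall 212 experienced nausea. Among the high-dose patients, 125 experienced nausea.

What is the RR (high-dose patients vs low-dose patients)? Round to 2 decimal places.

1.97

high-dose patients without the outcome: 336 − 125 = 211
low-dose patients with the outcome: 212 − 125 = 87
low-dose patients without the outcome: 460 − 87 = 373
risk, high-dose patients = 125/336 = 0.3720
risk, low-dose patients = 87/460 = 0.1891
RR = 0.3720 / 0.1891 = 1.97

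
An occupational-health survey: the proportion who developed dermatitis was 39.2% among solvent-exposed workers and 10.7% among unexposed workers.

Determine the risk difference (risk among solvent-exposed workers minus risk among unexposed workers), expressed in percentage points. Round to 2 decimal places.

risk difference = 0.3920 − 0.1070 = 0.2850 → 28.50 percentage points

28.50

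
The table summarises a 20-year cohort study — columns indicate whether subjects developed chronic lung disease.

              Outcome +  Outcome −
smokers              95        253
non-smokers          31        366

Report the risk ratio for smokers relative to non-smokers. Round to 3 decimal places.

risk, smokers = 95/348 = 0.2730
risk, non-smokers = 31/397 = 0.0781
RR = 0.2730 / 0.0781 = 3.496

RR: 3.496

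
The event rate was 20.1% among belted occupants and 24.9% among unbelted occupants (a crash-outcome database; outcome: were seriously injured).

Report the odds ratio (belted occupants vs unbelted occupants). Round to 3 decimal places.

OR ≈ 0.759

odds, belted occupants = 0.2010/0.7990 = 0.2516
odds, unbelted occupants = 0.2490/0.7510 = 0.3316
OR = 0.2516 / 0.3316 = 0.759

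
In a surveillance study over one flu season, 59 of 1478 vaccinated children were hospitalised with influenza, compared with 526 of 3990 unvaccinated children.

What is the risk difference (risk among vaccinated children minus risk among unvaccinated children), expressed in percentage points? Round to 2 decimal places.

RD ≈ -9.19

risk, vaccinated children = 59/1478 = 0.03992
risk, unvaccinated children = 526/3990 = 0.13183
risk difference = 0.03992 − 0.13183 = -0.09191 → -9.19 percentage points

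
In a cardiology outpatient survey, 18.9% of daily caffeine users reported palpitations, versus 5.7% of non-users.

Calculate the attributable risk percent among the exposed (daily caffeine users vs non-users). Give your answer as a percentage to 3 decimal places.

AR% = (0.1890 − 0.0570) / 0.1890 = 0.6984 → 69.841%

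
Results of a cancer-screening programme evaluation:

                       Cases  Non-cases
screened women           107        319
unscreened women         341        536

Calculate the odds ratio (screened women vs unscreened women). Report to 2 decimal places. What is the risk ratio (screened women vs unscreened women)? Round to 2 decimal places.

OR = (107 × 536) / (319 × 341) = 57352/108779 ≈ 0.53
risk, screened women = 107/426 = 0.2512
risk, unscreened women = 341/877 = 0.3888
RR = 0.2512 / 0.3888 = 0.65

OR = 0.53; RR = 0.65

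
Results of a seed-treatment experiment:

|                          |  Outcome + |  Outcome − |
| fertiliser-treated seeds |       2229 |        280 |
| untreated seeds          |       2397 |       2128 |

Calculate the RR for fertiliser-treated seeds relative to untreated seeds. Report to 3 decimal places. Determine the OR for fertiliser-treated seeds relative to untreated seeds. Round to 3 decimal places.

RR = 1.677; OR = 7.067

risk, fertiliser-treated seeds = 2229/2509 = 0.8884
risk, untreated seeds = 2397/4525 = 0.5297
RR = 0.8884 / 0.5297 = 1.677
OR = (2229 × 2128) / (280 × 2397) = 4743312/671160 ≈ 7.067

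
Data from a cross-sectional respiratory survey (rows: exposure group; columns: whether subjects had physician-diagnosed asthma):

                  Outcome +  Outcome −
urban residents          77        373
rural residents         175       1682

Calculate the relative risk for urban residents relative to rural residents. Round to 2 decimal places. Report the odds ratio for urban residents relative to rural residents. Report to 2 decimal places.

risk, urban residents = 77/450 = 0.1711
risk, rural residents = 175/1857 = 0.0942
RR = 0.1711 / 0.0942 = 1.82
OR = (77 × 1682) / (373 × 175) = 129514/65275 ≈ 1.98

RR = 1.82; OR = 1.98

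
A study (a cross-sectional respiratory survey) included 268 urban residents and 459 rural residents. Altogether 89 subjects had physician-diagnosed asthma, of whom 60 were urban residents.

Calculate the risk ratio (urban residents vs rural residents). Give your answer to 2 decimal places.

urban residents without the outcome: 268 − 60 = 208
rural residents with the outcome: 89 − 60 = 29
rural residents without the outcome: 459 − 29 = 430
risk, urban residents = 60/268 = 0.2239
risk, rural residents = 29/459 = 0.0632
RR = 0.2239 / 0.0632 = 3.54

RR: 3.54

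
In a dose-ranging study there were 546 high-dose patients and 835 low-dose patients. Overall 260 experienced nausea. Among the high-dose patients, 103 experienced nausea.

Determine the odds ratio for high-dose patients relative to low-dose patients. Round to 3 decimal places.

1.004

high-dose patients without the outcome: 546 − 103 = 443
low-dose patients with the outcome: 260 − 103 = 157
low-dose patients without the outcome: 835 − 157 = 678
OR = (103 × 678) / (443 × 157) = 69834/69551 ≈ 1.004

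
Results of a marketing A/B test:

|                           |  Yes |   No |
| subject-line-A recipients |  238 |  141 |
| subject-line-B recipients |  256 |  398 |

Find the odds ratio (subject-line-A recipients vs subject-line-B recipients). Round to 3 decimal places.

2.624

odds, subject-line-A recipients = 238/141 = 1.6879
odds, subject-line-B recipients = 256/398 = 0.6432
OR = 1.6879 / 0.6432 = 2.624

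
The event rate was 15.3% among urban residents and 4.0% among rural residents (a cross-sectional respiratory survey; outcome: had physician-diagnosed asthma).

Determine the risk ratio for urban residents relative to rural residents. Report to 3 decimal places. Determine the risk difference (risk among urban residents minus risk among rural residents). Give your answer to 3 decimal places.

RR = 3.825; RD = 0.113

RR = 0.15300 / 0.04000 = 3.825
risk difference = 0.15300 − 0.04000 = 0.113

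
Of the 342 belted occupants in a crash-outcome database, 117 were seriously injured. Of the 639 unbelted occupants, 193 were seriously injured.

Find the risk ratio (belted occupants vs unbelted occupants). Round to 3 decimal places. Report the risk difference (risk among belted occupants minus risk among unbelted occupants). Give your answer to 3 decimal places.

risk, belted occupants = 117/342 = 0.3421
risk, unbelted occupants = 193/639 = 0.3020
RR = 0.3421 / 0.3020 = 1.133
risk difference = 0.3421 − 0.3020 = 0.040

RR = 1.133; RD = 0.040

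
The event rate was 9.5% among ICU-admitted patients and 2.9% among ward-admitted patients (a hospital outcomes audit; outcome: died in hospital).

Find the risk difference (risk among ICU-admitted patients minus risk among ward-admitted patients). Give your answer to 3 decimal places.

risk difference = 0.09500 − 0.02900 = 0.066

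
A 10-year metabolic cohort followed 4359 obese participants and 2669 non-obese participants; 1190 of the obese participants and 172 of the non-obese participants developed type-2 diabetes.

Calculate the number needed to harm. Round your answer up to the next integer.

NNH: 5

risk, obese participants = 1190/4359 = 0.272998
risk, non-obese participants = 172/2669 = 0.064444
absolute risk difference = 0.208555
1 / 0.208555 = 4.795 → round up → 5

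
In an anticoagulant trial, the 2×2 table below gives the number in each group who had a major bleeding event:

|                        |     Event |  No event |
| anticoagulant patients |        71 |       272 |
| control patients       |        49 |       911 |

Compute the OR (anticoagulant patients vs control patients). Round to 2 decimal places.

OR = (71 × 911) / (272 × 49) = 64681/13328 ≈ 4.85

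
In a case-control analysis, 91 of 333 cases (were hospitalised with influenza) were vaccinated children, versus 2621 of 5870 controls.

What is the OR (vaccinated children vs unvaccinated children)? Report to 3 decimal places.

OR = (91 × 3249) / (2621 × 242) = 295659/634282 ≈ 0.466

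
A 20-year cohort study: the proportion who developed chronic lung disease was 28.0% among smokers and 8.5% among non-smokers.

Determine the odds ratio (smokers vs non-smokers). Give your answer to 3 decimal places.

4.186

odds, smokers = 0.2800/0.7200 = 0.3889
odds, non-smokers = 0.0850/0.9150 = 0.0929
OR = 0.3889 / 0.0929 = 4.186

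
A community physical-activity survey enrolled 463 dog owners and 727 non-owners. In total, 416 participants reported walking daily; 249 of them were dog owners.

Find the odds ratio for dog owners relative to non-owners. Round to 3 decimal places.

dog owners without the outcome: 463 − 249 = 214
non-owners with the outcome: 416 − 249 = 167
non-owners without the outcome: 727 − 167 = 560
OR = (249 × 560) / (214 × 167) = 139440/35738 ≈ 3.902

OR ≈ 3.902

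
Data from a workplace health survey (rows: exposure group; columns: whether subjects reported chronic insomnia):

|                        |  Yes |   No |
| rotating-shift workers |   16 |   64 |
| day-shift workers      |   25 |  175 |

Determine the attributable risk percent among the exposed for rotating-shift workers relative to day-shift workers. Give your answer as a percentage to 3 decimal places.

37.500%

risk, rotating-shift workers = 16/80 = 0.2000
risk, day-shift workers = 25/200 = 0.1250
AR% = (0.2000 − 0.1250) / 0.2000 = 0.3750 → 37.500%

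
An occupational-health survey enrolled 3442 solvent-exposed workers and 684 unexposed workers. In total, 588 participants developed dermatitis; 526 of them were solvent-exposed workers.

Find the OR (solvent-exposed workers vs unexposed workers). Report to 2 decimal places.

solvent-exposed workers without the outcome: 3442 − 526 = 2916
unexposed workers with the outcome: 588 − 526 = 62
unexposed workers without the outcome: 684 − 62 = 622
OR = (526 × 622) / (2916 × 62) = 327172/180792 ≈ 1.81

1.81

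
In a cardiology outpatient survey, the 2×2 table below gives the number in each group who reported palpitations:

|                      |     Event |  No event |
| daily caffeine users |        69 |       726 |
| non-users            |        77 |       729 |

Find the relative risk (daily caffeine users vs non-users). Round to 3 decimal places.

RR: 0.909

risk, daily caffeine users = 69/795 = 0.0868
risk, non-users = 77/806 = 0.0955
RR = 0.0868 / 0.0955 = 0.909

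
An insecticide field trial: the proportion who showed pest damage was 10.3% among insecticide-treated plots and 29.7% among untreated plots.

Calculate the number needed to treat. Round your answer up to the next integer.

NNT = 6

absolute risk difference = 0.194000
1 / 0.194000 = 5.155 → round up → 6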